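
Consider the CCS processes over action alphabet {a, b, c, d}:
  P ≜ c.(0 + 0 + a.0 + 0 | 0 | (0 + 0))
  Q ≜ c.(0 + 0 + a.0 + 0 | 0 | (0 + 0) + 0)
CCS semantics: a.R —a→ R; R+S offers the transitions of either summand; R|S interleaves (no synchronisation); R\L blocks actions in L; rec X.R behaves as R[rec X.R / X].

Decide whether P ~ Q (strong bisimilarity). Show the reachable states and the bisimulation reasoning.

bisimilar

Reachable graph of P (3 states):
  p0 = c.(0 + 0 + a.0 + 0 | 0 | (0 + 0)) has moves ··c··> p1
  p1 = 0 + 0 + a.0 + 0 | 0 | (0 + 0) has moves ··a··> p2
  p2 = 0 has moves (no moves)
Reachable graph of Q (3 states):
  q0 = c.(0 + 0 + a.0 + 0 | 0 | (0 + 0) + 0) has moves ··c··> q1
  q1 = 0 + 0 + a.0 + 0 | 0 | (0 + 0) + 0 has moves ··a··> q2
  q2 = 0 has moves (no moves)
Coarsest stable partition (strong bisimilarity classes):
  B0 = {p0, q0}
  B1 = {p1, q1}
  B2 = {p2, q2}
p0 ∈ B0, q0 ∈ B0 → same block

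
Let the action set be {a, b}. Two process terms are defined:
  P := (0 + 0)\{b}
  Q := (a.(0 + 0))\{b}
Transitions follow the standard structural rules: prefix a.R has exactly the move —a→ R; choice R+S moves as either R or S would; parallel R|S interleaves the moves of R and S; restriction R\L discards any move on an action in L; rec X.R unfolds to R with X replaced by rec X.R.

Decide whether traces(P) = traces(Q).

Reachable graph of P (1 states):
  u0 = (0 + 0)\{b} has moves deadlocked
Reachable graph of Q (2 states):
  v0 = (a.(0 + 0))\{b} has moves —a→ v1
  v1 = (0 + 0)\{b} has moves deadlocked
Executing a from Q (initial set {v0}):
  [1] a ⇒ {v1}
  — Q admits the full trace.
Executing a from P (initial set {u0}):
  [1] a ⇒ no successor for P

traces(P) ≠ traces(Q) — witness ⟨a⟩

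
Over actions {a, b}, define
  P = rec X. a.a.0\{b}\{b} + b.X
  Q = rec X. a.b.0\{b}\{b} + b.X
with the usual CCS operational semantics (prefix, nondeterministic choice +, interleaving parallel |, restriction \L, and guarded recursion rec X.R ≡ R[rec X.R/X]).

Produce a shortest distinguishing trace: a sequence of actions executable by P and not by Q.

aa

LTS(P): 3 reachable states
  u0 = rec X. a.a.0\{b}\{b} + b.X :: =a=> u1, =b=> u0
  u1 = a.0\{b}\{b} :: =a=> u2
  u2 = 0\{b}\{b} :: ∅
LTS(Q): 3 reachable states
  v0 = rec X. a.b.0\{b}\{b} + b.X :: =a=> v1, =b=> v0
  v1 = b.0\{b}\{b} :: =b=> v2
  v2 = 0\{b}\{b} :: ∅
Executing aa from P (initial set {u0}):
  step 1 (a): {u1}
  step 2 (a): {u2}
  P completes σ.
Executing aa from Q (initial set {v0}):
  step 1 (a): {v1}
  step 2 (a): no successor for Q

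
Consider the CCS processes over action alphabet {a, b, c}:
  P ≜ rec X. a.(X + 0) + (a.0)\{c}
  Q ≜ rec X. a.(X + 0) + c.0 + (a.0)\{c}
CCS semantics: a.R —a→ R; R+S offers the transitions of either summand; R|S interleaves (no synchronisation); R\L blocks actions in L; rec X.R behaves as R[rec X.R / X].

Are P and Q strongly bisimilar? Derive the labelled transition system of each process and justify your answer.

P's transition system — 3 states:
  u0 = rec X. a.(X + 0) + (a.0)\{c} → =a=> u1, =a=> u2
  u1 = (rec X. a.(X + 0) + (a.0)\{c}) + 0 → =a=> u1, =a=> u2
  u2 = 0\{c} → ∅
Q's transition system — 4 states:
  v0 = rec X. a.(X + 0) + c.0 + (a.0)\{c} → =a=> v1, =a=> v2, =c=> v3
  v1 = (rec X. a.(X + 0) + c.0 + (a.0)\{c}) + 0 → =a=> v1, =a=> v2, =c=> v3
  v2 = 0\{c} → ∅
  v3 = 0 → ∅
Bisimilarity quotient blocks:
  B0 = {u0, u1}
  B1 = {u2, v2, v3}
  B2 = {v0, v1}
u0 ∈ B0, v0 ∈ B2 → different blocks

NO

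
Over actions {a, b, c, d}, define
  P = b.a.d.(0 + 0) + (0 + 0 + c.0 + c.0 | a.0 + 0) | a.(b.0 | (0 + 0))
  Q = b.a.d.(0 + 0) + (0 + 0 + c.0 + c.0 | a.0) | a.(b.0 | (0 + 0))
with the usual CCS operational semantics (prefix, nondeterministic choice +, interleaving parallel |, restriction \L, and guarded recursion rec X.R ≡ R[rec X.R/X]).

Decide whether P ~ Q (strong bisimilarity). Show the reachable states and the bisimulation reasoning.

P ~ Q

Reachable graph of P (18 states):
  s0 = b.a.d.(0 + 0) + (0 + 0 + c.0 + c.0 | a.0 + 0) | a.(b.0 | (0 + 0)) → -a-> s1, -a-> s2, -b-> s3, -c-> s4, -c-> s5
  s1 = (0 + 0 + c.0 + c.0 | a.0 + 0) | (b.0 | (0 + 0)) → -a-> s6, -b-> s7, -c-> s8, -c-> s9
  s2 = c.0 | 0 | a.(b.0 | (0 + 0)) → -a-> s6, -c-> s10
  s3 = a.d.(0 + 0) → -a-> s11
  s4 = 0 | a.(b.0 | (0 + 0)) → -a-> s8
  s5 = 0 | a.0 | a.(b.0 | (0 + 0)) → -a-> s10, -a-> s9
  s6 = c.0 | 0 | (b.0 | (0 + 0)) → -b-> s12, -c-> s13
  s7 = (0 + 0 + c.0 + c.0 | a.0 + 0) | (0 | (0 + 0)) → -a-> s12, -c-> s14, -c-> s15
  s8 = 0 | (b.0 | (0 + 0)) → -b-> s14
  s9 = 0 | a.0 | (b.0 | (0 + 0)) → -a-> s13, -b-> s15
  s10 = 0 | 0 | a.(b.0 | (0 + 0)) → -a-> s13
  s11 = d.(0 + 0) → -d-> s16
  s12 = c.0 | 0 | (0 | (0 + 0)) → -c-> s17
  s13 = 0 | 0 | (b.0 | (0 + 0)) → -b-> s17
  s14 = 0 | (0 | (0 + 0)) → (no moves)
  s15 = 0 | a.0 | (0 | (0 + 0)) → -a-> s17
  s16 = 0 + 0 → (no moves)
  s17 = 0 | 0 | (0 | (0 + 0)) → (no moves)
Reachable graph of Q (18 states):
  t0 = b.a.d.(0 + 0) + (0 + 0 + c.0 + c.0 | a.0) | a.(b.0 | (0 + 0)) → -a-> t1, -a-> t2, -b-> t3, -c-> t4, -c-> t5
  t1 = (0 + 0 + c.0 + c.0 | a.0) | (b.0 | (0 + 0)) → -a-> t6, -b-> t7, -c-> t8, -c-> t9
  t2 = c.0 | 0 | a.(b.0 | (0 + 0)) → -a-> t6, -c-> t10
  t3 = a.d.(0 + 0) → -a-> t11
  t4 = 0 | a.(b.0 | (0 + 0)) → -a-> t8
  t5 = 0 | a.0 | a.(b.0 | (0 + 0)) → -a-> t10, -a-> t9
  t6 = c.0 | 0 | (b.0 | (0 + 0)) → -b-> t12, -c-> t13
  t7 = (0 + 0 + c.0 + c.0 | a.0) | (0 | (0 + 0)) → -a-> t12, -c-> t14, -c-> t15
  t8 = 0 | (b.0 | (0 + 0)) → -b-> t14
  t9 = 0 | a.0 | (b.0 | (0 + 0)) → -a-> t13, -b-> t15
  t10 = 0 | 0 | a.(b.0 | (0 + 0)) → -a-> t13
  t11 = d.(0 + 0) → -d-> t16
  t12 = c.0 | 0 | (0 | (0 + 0)) → -c-> t17
  t13 = 0 | 0 | (b.0 | (0 + 0)) → -b-> t17
  t14 = 0 | (0 | (0 + 0)) → (no moves)
  t15 = 0 | a.0 | (0 | (0 + 0)) → -a-> t17
  t16 = 0 + 0 → (no moves)
  t17 = 0 | 0 | (0 | (0 + 0)) → (no moves)
Partition-refinement fixed point:
  B0 = {s0, t0}
  B1 = {s1, t1}
  B2 = {s13, s8, t13, t8}
  B3 = {s14, s16, s17, t14, t16, t17}
  B4 = {s6, t6}
  B5 = {s12, t12}
  B6 = {s9, t9}
  B7 = {s15, t15}
  B8 = {s7, t7}
  B9 = {s5, t5}
  B10 = {s10, s4, t10, t4}
  B11 = {s2, t2}
  B12 = {s3, t3}
  B13 = {s11, t11}
s0 ∈ B0, t0 ∈ B0 → same block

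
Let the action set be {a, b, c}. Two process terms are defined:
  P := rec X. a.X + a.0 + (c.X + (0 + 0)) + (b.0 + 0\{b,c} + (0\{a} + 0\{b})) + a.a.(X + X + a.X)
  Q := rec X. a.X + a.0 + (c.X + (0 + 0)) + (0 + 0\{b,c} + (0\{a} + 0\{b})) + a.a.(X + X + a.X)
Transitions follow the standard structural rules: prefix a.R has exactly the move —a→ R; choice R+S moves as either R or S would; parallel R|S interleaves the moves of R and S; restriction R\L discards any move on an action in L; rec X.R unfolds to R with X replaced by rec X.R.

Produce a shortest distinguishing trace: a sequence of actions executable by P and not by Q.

b

P's transition system — 4 states:
  u0 = rec X. a.X + a.0 + (c.X + (0 + 0)) + (b.0 + 0\{b,c} + (0\{a} + 0\{b})) + a.a.(X + X + a.X) :: ··a··> u0, ··a··> u1, ··a··> u2, ··b··> u1, ··c··> u0
  u1 = 0 :: (no moves)
  u2 = a.((rec X. a.X + a.0 + (c.X + (0 + 0)) + (b.0 + 0\{b,c} + (0\{a} + 0\{b})) + a.a.(X + X + a.X)) + (rec X. a.X + a.0 + (c.X + (0 + 0)) + (b.0 + 0\{b,c} + (0\{a} + 0\{b})) + a.a.(X + X + a.X)) + a.(rec X. a.X + a.0 + (c.X + (0 + 0)) + (b.0 + 0\{b,c} + (0\{a} + 0\{b})) + a.a.(X + X + a.X))) :: ··a··> u3
  u3 = (rec X. a.X + a.0 + (c.X + (0 + 0)) + (b.0 + 0\{b,c} + (0\{a} + 0\{b})) + a.a.(X + X + a.X)) + (rec X. a.X + a.0 + (c.X + (0 + 0)) + (b.0 + 0\{b,c} + (0\{a} + 0\{b})) + a.a.(X + X + a.X)) + a.(rec X. a.X + a.0 + (c.X + (0 + 0)) + (b.0 + 0\{b,c} + (0\{a} + 0\{b})) + a.a.(X + X + a.X)) :: ··a··> u0, ··a··> u1, ··a··> u2, ··b··> u1, ··c··> u0
Q's transition system — 4 states:
  v0 = rec X. a.X + a.0 + (c.X + (0 + 0)) + (0 + 0\{b,c} + (0\{a} + 0\{b})) + a.a.(X + X + a.X) :: ··a··> v0, ··a··> v1, ··a··> v2, ··c··> v0
  v1 = 0 :: (no moves)
  v2 = a.((rec X. a.X + a.0 + (c.X + (0 + 0)) + (0 + 0\{b,c} + (0\{a} + 0\{b})) + a.a.(X + X + a.X)) + (rec X. a.X + a.0 + (c.X + (0 + 0)) + (0 + 0\{b,c} + (0\{a} + 0\{b})) + a.a.(X + X + a.X)) + a.(rec X. a.X + a.0 + (c.X + (0 + 0)) + (0 + 0\{b,c} + (0\{a} + 0\{b})) + a.a.(X + X + a.X))) :: ··a··> v3
  v3 = (rec X. a.X + a.0 + (c.X + (0 + 0)) + (0 + 0\{b,c} + (0\{a} + 0\{b})) + a.a.(X + X + a.X)) + (rec X. a.X + a.0 + (c.X + (0 + 0)) + (0 + 0\{b,c} + (0\{a} + 0\{b})) + a.a.(X + X + a.X)) + a.(rec X. a.X + a.0 + (c.X + (0 + 0)) + (0 + 0\{b,c} + (0\{a} + 0\{b})) + a.a.(X + X + a.X)) :: ··a··> v0, ··a··> v1, ··a··> v2, ··c··> v0
Trace ⟨b⟩ through P, begin at {u0}:
  step 1 (b): {u1}
  ✓ P
Trace ⟨b⟩ through Q, begin at {v0}:
  step 1 (b): ∅ (Q stuck)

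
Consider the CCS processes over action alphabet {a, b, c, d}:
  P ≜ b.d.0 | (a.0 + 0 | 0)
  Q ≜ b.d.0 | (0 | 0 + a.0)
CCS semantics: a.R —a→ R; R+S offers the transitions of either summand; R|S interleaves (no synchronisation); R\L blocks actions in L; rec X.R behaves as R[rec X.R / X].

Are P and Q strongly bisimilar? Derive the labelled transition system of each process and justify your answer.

YES

LTS(P): 6 reachable states
  s0 = b.d.0 | (a.0 + 0 | 0) ⊢ ··a··> s1, ··b··> s2
  s1 = b.d.0 | 0 ⊢ ··b··> s3
  s2 = d.0 | (a.0 + 0 | 0) ⊢ ··a··> s3, ··d··> s4
  s3 = d.0 | 0 ⊢ ··d··> s5
  s4 = 0 | (a.0 + 0 | 0) ⊢ ··a··> s5
  s5 = 0 | 0 ⊢ (no moves)
LTS(Q): 6 reachable states
  t0 = b.d.0 | (0 | 0 + a.0) ⊢ ··a··> t1, ··b··> t2
  t1 = b.d.0 | 0 ⊢ ··b··> t3
  t2 = d.0 | (0 | 0 + a.0) ⊢ ··a··> t3, ··d··> t4
  t3 = d.0 | 0 ⊢ ··d··> t5
  t4 = 0 | (0 | 0 + a.0) ⊢ ··a··> t5
  t5 = 0 | 0 ⊢ (no moves)
Coarsest stable partition (strong bisimilarity classes):
  B0 = {s0, t0}
  B1 = {s2, t2}
  B2 = {s3, t3}
  B3 = {s5, t5}
  B4 = {s4, t4}
  B5 = {s1, t1}
s0 ∈ B0, t0 ∈ B0 → same block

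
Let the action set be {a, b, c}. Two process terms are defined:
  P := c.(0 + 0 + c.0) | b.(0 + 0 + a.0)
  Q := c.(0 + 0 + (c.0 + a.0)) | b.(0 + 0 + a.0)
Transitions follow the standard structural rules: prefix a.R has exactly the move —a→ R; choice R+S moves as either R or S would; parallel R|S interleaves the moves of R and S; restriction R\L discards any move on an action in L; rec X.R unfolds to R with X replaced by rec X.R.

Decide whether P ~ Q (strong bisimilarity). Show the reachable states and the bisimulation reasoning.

P ≁ Q

Reachable graph of P (9 states):
  s0 = c.(0 + 0 + c.0) | b.(0 + 0 + a.0) :: --b--▸ s1, --c--▸ s2
  s1 = c.(0 + 0 + c.0) | (0 + 0 + a.0) :: --a--▸ s3, --c--▸ s4
  s2 = (0 + 0 + c.0) | b.(0 + 0 + a.0) :: --b--▸ s4, --c--▸ s5
  s3 = c.(0 + 0 + c.0) | 0 :: --c--▸ s6
  s4 = (0 + 0 + c.0) | (0 + 0 + a.0) :: --a--▸ s6, --c--▸ s7
  s5 = 0 | b.(0 + 0 + a.0) :: --b--▸ s7
  s6 = (0 + 0 + c.0) | 0 :: --c--▸ s8
  s7 = 0 | (0 + 0 + a.0) :: --a--▸ s8
  s8 = 0 | 0 :: stopped
Reachable graph of Q (9 states):
  t0 = c.(0 + 0 + (c.0 + a.0)) | b.(0 + 0 + a.0) :: --b--▸ t1, --c--▸ t2
  t1 = c.(0 + 0 + (c.0 + a.0)) | (0 + 0 + a.0) :: --a--▸ t3, --c--▸ t4
  t2 = (0 + 0 + (c.0 + a.0)) | b.(0 + 0 + a.0) :: --a--▸ t5, --b--▸ t4, --c--▸ t5
  t3 = c.(0 + 0 + (c.0 + a.0)) | 0 :: --c--▸ t6
  t4 = (0 + 0 + (c.0 + a.0)) | (0 + 0 + a.0) :: --a--▸ t6, --a--▸ t7, --c--▸ t7
  t5 = 0 | b.(0 + 0 + a.0) :: --b--▸ t7
  t6 = (0 + 0 + (c.0 + a.0)) | 0 :: --a--▸ t8, --c--▸ t8
  t7 = 0 | (0 + 0 + a.0) :: --a--▸ t8
  t8 = 0 | 0 :: stopped
Partition-refinement fixed point:
  B0 = {s0}
  B1 = {s2}
  B2 = {s5, t5}
  B3 = {s7, t7}
  B4 = {s8, t8}
  B5 = {s4}
  B6 = {s6}
  B7 = {s1}
  B8 = {s3}
  B9 = {t0}
  B10 = {t2}
  B11 = {t4}
  B12 = {t6}
  B13 = {t1}
  B14 = {t3}
s0 ∈ B0, t0 ∈ B9 → different blocks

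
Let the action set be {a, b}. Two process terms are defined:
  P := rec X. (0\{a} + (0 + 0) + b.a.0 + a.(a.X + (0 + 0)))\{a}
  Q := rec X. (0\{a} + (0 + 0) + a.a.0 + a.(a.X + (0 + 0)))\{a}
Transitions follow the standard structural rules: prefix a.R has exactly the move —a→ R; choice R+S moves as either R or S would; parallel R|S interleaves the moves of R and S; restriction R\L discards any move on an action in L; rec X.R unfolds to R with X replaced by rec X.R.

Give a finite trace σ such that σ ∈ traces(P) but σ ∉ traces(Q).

b

P's transition system — 2 states:
  m0 = rec X. (0\{a} + (0 + 0) + b.a.0 + a.(a.X + (0 + 0)))\{a} :: ··b··> m1
  m1 = (a.0)\{a} :: stopped
Q's transition system — 1 states:
  n0 = rec X. (0\{a} + (0 + 0) + a.a.0 + a.(a.X + (0 + 0)))\{a} :: stopped
Trace ⟨b⟩ through P, begin at {m0}:
  step 1 (b): {m1}
  P completes σ.
Trace ⟨b⟩ through Q, begin at {n0}:
  step 1 (b): no successor for Q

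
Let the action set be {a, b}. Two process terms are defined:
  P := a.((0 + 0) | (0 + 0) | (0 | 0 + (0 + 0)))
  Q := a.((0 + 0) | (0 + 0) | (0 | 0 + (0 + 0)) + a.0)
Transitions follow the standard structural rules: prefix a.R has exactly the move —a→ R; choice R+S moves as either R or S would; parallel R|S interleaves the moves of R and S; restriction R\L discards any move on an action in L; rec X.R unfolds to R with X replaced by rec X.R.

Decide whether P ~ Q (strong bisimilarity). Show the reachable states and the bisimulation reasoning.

NO

LTS(P): 2 reachable states
  m0 = a.((0 + 0) | (0 + 0) | (0 | 0 + (0 + 0))) → =a=> m1
  m1 = (0 + 0) | (0 + 0) | (0 | 0 + (0 + 0)) → stopped
LTS(Q): 3 reachable states
  n0 = a.((0 + 0) | (0 + 0) | (0 | 0 + (0 + 0)) + a.0) → =a=> n1
  n1 = (0 + 0) | (0 + 0) | (0 | 0 + (0 + 0)) + a.0 → =a=> n2
  n2 = 0 → stopped
Partition-refinement fixed point:
  B0 = {m0, n1}
  B1 = {m1, n2}
  B2 = {n0}
m0 ∈ B0, n0 ∈ B2 → different blocks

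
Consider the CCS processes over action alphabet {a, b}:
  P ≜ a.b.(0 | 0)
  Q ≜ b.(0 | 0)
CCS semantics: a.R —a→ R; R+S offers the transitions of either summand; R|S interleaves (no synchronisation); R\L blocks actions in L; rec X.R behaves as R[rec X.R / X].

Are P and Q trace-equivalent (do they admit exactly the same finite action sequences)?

Reachable graph of P (3 states):
  p0 = a.b.(0 | 0) :: =a=> p1
  p1 = b.(0 | 0) :: =b=> p2
  p2 = 0 | 0 :: ∅
Reachable graph of Q (2 states):
  q0 = b.(0 | 0) :: =b=> q1
  q1 = 0 | 0 :: ∅
Executing a from P (initial set {p0}):
  [1] a ⇒ {p1}
  ✓ P
Executing a from Q (initial set {q0}):
  [1] a ⇒ ∅  — Q cannot continue

NO — witness ⟨a⟩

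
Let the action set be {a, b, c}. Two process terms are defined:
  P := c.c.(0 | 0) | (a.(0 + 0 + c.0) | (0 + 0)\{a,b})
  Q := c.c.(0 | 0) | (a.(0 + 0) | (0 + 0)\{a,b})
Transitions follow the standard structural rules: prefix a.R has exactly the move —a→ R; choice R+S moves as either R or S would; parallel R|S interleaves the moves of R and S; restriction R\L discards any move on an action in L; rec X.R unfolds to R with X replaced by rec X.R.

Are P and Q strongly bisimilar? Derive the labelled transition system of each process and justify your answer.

P's transition system — 9 states:
  m0 = c.c.(0 | 0) | (a.(0 + 0 + c.0) | (0 + 0)\{a,b}) | -a-> m1, -c-> m2
  m1 = c.c.(0 | 0) | ((0 + 0 + c.0) | (0 + 0)\{a,b}) | -c-> m3, -c-> m4
  m2 = c.(0 | 0) | (a.(0 + 0 + c.0) | (0 + 0)\{a,b}) | -a-> m3, -c-> m5
  m3 = c.(0 | 0) | ((0 + 0 + c.0) | (0 + 0)\{a,b}) | -c-> m6, -c-> m7
  m4 = c.c.(0 | 0) | (0 | (0 + 0)\{a,b}) | -c-> m7
  m5 = 0 | 0 | (a.(0 + 0 + c.0) | (0 + 0)\{a,b}) | -a-> m6
  m6 = 0 | 0 | ((0 + 0 + c.0) | (0 + 0)\{a,b}) | -c-> m8
  m7 = c.(0 | 0) | (0 | (0 + 0)\{a,b}) | -c-> m8
  m8 = 0 | 0 | (0 | (0 + 0)\{a,b}) | ∅
Q's transition system — 6 states:
  n0 = c.c.(0 | 0) | (a.(0 + 0) | (0 + 0)\{a,b}) | -a-> n1, -c-> n2
  n1 = c.c.(0 | 0) | ((0 + 0) | (0 + 0)\{a,b}) | -c-> n3
  n2 = c.(0 | 0) | (a.(0 + 0) | (0 + 0)\{a,b}) | -a-> n3, -c-> n4
  n3 = c.(0 | 0) | ((0 + 0) | (0 + 0)\{a,b}) | -c-> n5
  n4 = 0 | 0 | (a.(0 + 0) | (0 + 0)\{a,b}) | -a-> n5
  n5 = 0 | 0 | ((0 + 0) | (0 + 0)\{a,b}) | ∅
Partition-refinement fixed point:
  B0 = {m0}
  B1 = {m2}
  B2 = {m5}
  B3 = {m6, m7, n3}
  B4 = {m8, n5}
  B5 = {m3, m4, n1}
  B6 = {m1}
  B7 = {n0}
  B8 = {n2}
  B9 = {n4}
m0 ∈ B0, n0 ∈ B7 → different blocks

P ≁ Q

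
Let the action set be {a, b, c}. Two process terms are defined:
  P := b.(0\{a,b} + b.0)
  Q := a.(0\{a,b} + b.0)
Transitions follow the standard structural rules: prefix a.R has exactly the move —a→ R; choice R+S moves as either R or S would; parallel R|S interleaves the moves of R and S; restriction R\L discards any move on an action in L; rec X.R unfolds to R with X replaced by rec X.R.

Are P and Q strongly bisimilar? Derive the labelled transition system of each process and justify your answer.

P's transition system — 3 states:
  s0 = b.(0\{a,b} + b.0) | —b→ s1
  s1 = 0\{a,b} + b.0 | —b→ s2
  s2 = 0 | stopped
Q's transition system — 3 states:
  t0 = a.(0\{a,b} + b.0) | —a→ t1
  t1 = 0\{a,b} + b.0 | —b→ t2
  t2 = 0 | stopped
Bisimilarity quotient blocks:
  B0 = {s0}
  B1 = {s1, t1}
  B2 = {s2, t2}
  B3 = {t0}
s0 ∈ B0, t0 ∈ B3 → different blocks

P ≁ Q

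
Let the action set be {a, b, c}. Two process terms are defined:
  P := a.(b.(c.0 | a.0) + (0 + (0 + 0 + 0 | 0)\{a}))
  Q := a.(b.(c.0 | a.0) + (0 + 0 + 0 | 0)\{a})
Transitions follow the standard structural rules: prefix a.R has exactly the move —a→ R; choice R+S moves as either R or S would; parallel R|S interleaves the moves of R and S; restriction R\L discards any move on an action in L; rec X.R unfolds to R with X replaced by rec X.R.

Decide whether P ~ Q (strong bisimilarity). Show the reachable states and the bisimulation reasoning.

bisimilar

P's transition system — 6 states:
  s0 = a.(b.(c.0 | a.0) + (0 + (0 + 0 + 0 | 0)\{a})) :: =a=> s1
  s1 = b.(c.0 | a.0) + (0 + (0 + 0 + 0 | 0)\{a}) :: =b=> s2
  s2 = c.0 | a.0 :: =a=> s3, =c=> s4
  s3 = c.0 | 0 :: =c=> s5
  s4 = 0 | a.0 :: =a=> s5
  s5 = 0 | 0 :: (no moves)
Q's transition system — 6 states:
  t0 = a.(b.(c.0 | a.0) + (0 + 0 + 0 | 0)\{a}) :: =a=> t1
  t1 = b.(c.0 | a.0) + (0 + 0 + 0 | 0)\{a} :: =b=> t2
  t2 = c.0 | a.0 :: =a=> t3, =c=> t4
  t3 = c.0 | 0 :: =c=> t5
  t4 = 0 | a.0 :: =a=> t5
  t5 = 0 | 0 :: (no moves)
Coarsest stable partition (strong bisimilarity classes):
  B0 = {s0, t0}
  B1 = {s1, t1}
  B2 = {s2, t2}
  B3 = {s3, t3}
  B4 = {s5, t5}
  B5 = {s4, t4}
s0 ∈ B0, t0 ∈ B0 → same block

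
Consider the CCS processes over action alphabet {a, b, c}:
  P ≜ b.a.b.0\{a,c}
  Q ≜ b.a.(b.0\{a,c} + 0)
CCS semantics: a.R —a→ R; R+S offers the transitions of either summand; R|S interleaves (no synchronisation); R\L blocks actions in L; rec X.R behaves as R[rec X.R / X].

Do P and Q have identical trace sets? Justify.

YES

LTS(P): 4 reachable states
  s0 = b.a.b.0\{a,c} has moves -b-> s1
  s1 = a.b.0\{a,c} has moves -a-> s2
  s2 = b.0\{a,c} has moves -b-> s3
  s3 = 0\{a,c} has moves deadlocked
LTS(Q): 4 reachable states
  t0 = b.a.(b.0\{a,c} + 0) has moves -b-> t1
  t1 = a.(b.0\{a,c} + 0) has moves -a-> t2
  t2 = b.0\{a,c} + 0 has moves -b-> t3
  t3 = 0\{a,c} has moves deadlocked
Bisimilarity quotient blocks:
  B0 = {s0, t0}
  B1 = {s1, t1}
  B2 = {s2, t2}
  B3 = {s3, t3}
s0 ∈ B0, t0 ∈ B0 → same block
Bisimilar ⇒ trace-equivalent.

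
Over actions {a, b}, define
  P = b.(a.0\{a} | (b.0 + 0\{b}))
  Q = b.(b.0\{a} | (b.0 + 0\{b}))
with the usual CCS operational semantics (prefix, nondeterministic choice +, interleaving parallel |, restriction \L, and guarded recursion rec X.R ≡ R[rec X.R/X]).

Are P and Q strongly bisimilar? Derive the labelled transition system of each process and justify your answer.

LTS(P): 5 reachable states
  m0 = b.(a.0\{a} | (b.0 + 0\{b})) → —b→ m1
  m1 = a.0\{a} | (b.0 + 0\{b}) → —a→ m2, —b→ m3
  m2 = 0\{a} | (b.0 + 0\{b}) → —b→ m4
  m3 = a.0\{a} | 0 → —a→ m4
  m4 = 0\{a} | 0 → (no moves)
LTS(Q): 5 reachable states
  n0 = b.(b.0\{a} | (b.0 + 0\{b})) → —b→ n1
  n1 = b.0\{a} | (b.0 + 0\{b}) → —b→ n2, —b→ n3
  n2 = 0\{a} | (b.0 + 0\{b}) → —b→ n4
  n3 = b.0\{a} | 0 → —b→ n4
  n4 = 0\{a} | 0 → (no moves)
Coarsest stable partition (strong bisimilarity classes):
  B0 = {m0}
  B1 = {m1}
  B2 = {m3}
  B3 = {m4, n4}
  B4 = {m2, n2, n3}
  B5 = {n0}
  B6 = {n1}
m0 ∈ B0, n0 ∈ B5 → different blocks

not bisimilar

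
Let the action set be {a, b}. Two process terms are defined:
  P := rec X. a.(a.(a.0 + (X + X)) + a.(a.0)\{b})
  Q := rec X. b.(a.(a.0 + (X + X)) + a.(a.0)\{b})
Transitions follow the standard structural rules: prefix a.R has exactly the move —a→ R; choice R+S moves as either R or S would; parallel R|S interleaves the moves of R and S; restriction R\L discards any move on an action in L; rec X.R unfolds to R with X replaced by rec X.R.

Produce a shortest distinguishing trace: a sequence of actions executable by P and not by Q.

a

LTS(P): 6 reachable states
  p0 = rec X. a.(a.(a.0 + (X + X)) + a.(a.0)\{b}) :: -a-> p1
  p1 = a.(a.0 + ((rec X. a.(a.(a.0 + (X + X)) + a.(a.0)\{b})) + (rec X. a.(a.(a.0 + (X + X)) + a.(a.0)\{b})))) + a.(a.0)\{b} :: -a-> p2, -a-> p3
  p2 = (a.0)\{b} :: -a-> p4
  p3 = a.0 + ((rec X. a.(a.(a.0 + (X + X)) + a.(a.0)\{b})) + (rec X. a.(a.(a.0 + (X + X)) + a.(a.0)\{b}))) :: -a-> p1, -a-> p5
  p4 = 0\{b} :: deadlocked
  p5 = 0 :: deadlocked
LTS(Q): 6 reachable states
  q0 = rec X. b.(a.(a.0 + (X + X)) + a.(a.0)\{b}) :: -b-> q1
  q1 = a.(a.0 + ((rec X. b.(a.(a.0 + (X + X)) + a.(a.0)\{b})) + (rec X. b.(a.(a.0 + (X + X)) + a.(a.0)\{b})))) + a.(a.0)\{b} :: -a-> q2, -a-> q3
  q2 = (a.0)\{b} :: -a-> q4
  q3 = a.0 + ((rec X. b.(a.(a.0 + (X + X)) + a.(a.0)\{b})) + (rec X. b.(a.(a.0 + (X + X)) + a.(a.0)\{b}))) :: -a-> q5, -b-> q1
  q4 = 0\{b} :: deadlocked
  q5 = 0 :: deadlocked
Executing a from P (initial set {p0}):
  step 1 (a): {p1}
  — P admits the full trace.
Executing a from Q (initial set {q0}):
  step 1 (a): ∅  — Q cannot continue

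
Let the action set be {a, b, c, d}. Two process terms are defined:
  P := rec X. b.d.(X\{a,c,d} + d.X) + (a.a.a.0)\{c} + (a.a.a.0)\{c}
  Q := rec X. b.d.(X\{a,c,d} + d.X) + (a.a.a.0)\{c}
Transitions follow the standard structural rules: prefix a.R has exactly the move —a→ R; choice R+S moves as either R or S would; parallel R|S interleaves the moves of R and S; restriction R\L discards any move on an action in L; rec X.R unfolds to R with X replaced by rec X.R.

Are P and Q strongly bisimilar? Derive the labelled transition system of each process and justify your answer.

P's transition system — 7 states:
  s0 = rec X. b.d.(X\{a,c,d} + d.X) + (a.a.a.0)\{c} + (a.a.a.0)\{c} ⊢ --a--▸ s1, --b--▸ s2
  s1 = (a.a.0)\{c} ⊢ --a--▸ s3
  s2 = d.((rec X. b.d.(X\{a,c,d} + d.X) + (a.a.a.0)\{c} + (a.a.a.0)\{c})\{a,c,d} + d.(rec X. b.d.(X\{a,c,d} + d.X) + (a.a.a.0)\{c} + (a.a.a.0)\{c})) ⊢ --d--▸ s4
  s3 = (a.0)\{c} ⊢ --a--▸ s5
  s4 = (rec X. b.d.(X\{a,c,d} + d.X) + (a.a.a.0)\{c} + (a.a.a.0)\{c})\{a,c,d} + d.(rec X. b.d.(X\{a,c,d} + d.X) + (a.a.a.0)\{c} + (a.a.a.0)\{c}) ⊢ --b--▸ s6, --d--▸ s0
  s5 = 0\{c} ⊢ (no moves)
  s6 = (d.((rec X. b.d.(X\{a,c,d} + d.X) + (a.a.a.0)\{c} + (a.a.a.0)\{c})\{a,c,d} + d.(rec X. b.d.(X\{a,c,d} + d.X) + (a.a.a.0)\{c} + (a.a.a.0)\{c})))\{a,c,d} ⊢ (no moves)
Q's transition system — 7 states:
  t0 = rec X. b.d.(X\{a,c,d} + d.X) + (a.a.a.0)\{c} ⊢ --a--▸ t1, --b--▸ t2
  t1 = (a.a.0)\{c} ⊢ --a--▸ t3
  t2 = d.((rec X. b.d.(X\{a,c,d} + d.X) + (a.a.a.0)\{c})\{a,c,d} + d.(rec X. b.d.(X\{a,c,d} + d.X) + (a.a.a.0)\{c})) ⊢ --d--▸ t4
  t3 = (a.0)\{c} ⊢ --a--▸ t5
  t4 = (rec X. b.d.(X\{a,c,d} + d.X) + (a.a.a.0)\{c})\{a,c,d} + d.(rec X. b.d.(X\{a,c,d} + d.X) + (a.a.a.0)\{c}) ⊢ --b--▸ t6, --d--▸ t0
  t5 = 0\{c} ⊢ (no moves)
  t6 = (d.((rec X. b.d.(X\{a,c,d} + d.X) + (a.a.a.0)\{c})\{a,c,d} + d.(rec X. b.d.(X\{a,c,d} + d.X) + (a.a.a.0)\{c})))\{a,c,d} ⊢ (no moves)
Bisimilarity quotient blocks:
  B0 = {s0, t0}
  B1 = {s2, t2}
  B2 = {s4, t4}
  B3 = {s5, s6, t5, t6}
  B4 = {s1, t1}
  B5 = {s3, t3}
s0 ∈ B0, t0 ∈ B0 → same block

P ~ Q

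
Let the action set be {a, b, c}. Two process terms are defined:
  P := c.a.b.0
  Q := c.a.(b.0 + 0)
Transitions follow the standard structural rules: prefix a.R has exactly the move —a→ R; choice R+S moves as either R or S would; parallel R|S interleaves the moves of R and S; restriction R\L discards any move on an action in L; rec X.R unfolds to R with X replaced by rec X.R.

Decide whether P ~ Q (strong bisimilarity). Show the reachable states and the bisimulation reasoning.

YES

Reachable graph of P (4 states):
  u0 = c.a.b.0 ⊢ —c→ u1
  u1 = a.b.0 ⊢ —a→ u2
  u2 = b.0 ⊢ —b→ u3
  u3 = 0 ⊢ ·
Reachable graph of Q (4 states):
  v0 = c.a.(b.0 + 0) ⊢ —c→ v1
  v1 = a.(b.0 + 0) ⊢ —a→ v2
  v2 = b.0 + 0 ⊢ —b→ v3
  v3 = 0 ⊢ ·
Partition-refinement fixed point:
  B0 = {u0, v0}
  B1 = {u1, v1}
  B2 = {u2, v2}
  B3 = {u3, v3}
u0 ∈ B0, v0 ∈ B0 → same block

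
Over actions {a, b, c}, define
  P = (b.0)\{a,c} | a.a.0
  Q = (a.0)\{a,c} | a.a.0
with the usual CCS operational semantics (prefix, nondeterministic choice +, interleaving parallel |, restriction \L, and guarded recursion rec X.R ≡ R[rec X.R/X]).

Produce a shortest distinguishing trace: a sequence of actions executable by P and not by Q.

LTS(P): 6 reachable states
  u0 = (b.0)\{a,c} | a.a.0 ⊢ --a--▸ u1, --b--▸ u2
  u1 = (b.0)\{a,c} | a.0 ⊢ --a--▸ u3, --b--▸ u4
  u2 = 0\{a,c} | a.a.0 ⊢ --a--▸ u4
  u3 = (b.0)\{a,c} | 0 ⊢ --b--▸ u5
  u4 = 0\{a,c} | a.0 ⊢ --a--▸ u5
  u5 = 0\{a,c} | 0 ⊢ ∅
LTS(Q): 3 reachable states
  v0 = (a.0)\{a,c} | a.a.0 ⊢ --a--▸ v1
  v1 = (a.0)\{a,c} | a.0 ⊢ --a--▸ v2
  v2 = (a.0)\{a,c} | 0 ⊢ ∅
Run σ = ⟨b⟩ on P: start {u0}
  after b @ step 1: {u2}
  — P admits the full trace.
Run σ = ⟨b⟩ on Q: start {v0}
  after b @ step 1: ∅  — Q cannot continue

b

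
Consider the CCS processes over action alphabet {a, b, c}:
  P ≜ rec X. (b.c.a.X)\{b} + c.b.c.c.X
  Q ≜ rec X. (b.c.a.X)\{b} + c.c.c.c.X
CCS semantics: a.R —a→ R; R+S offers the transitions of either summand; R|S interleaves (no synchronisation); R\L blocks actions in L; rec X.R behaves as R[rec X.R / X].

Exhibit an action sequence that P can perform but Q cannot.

cb

Reachable graph of P (4 states):
  m0 = rec X. (b.c.a.X)\{b} + c.b.c.c.X | —c→ m1
  m1 = b.c.c.(rec X. (b.c.a.X)\{b} + c.b.c.c.X) | —b→ m2
  m2 = c.c.(rec X. (b.c.a.X)\{b} + c.b.c.c.X) | —c→ m3
  m3 = c.(rec X. (b.c.a.X)\{b} + c.b.c.c.X) | —c→ m0
Reachable graph of Q (4 states):
  n0 = rec X. (b.c.a.X)\{b} + c.c.c.c.X | —c→ n1
  n1 = c.c.c.(rec X. (b.c.a.X)\{b} + c.c.c.c.X) | —c→ n2
  n2 = c.c.(rec X. (b.c.a.X)\{b} + c.c.c.c.X) | —c→ n3
  n3 = c.(rec X. (b.c.a.X)\{b} + c.c.c.c.X) | —c→ n0
Executing cb from P (initial set {m0}):
  step 1 (c): {m1}
  step 2 (b): {m2}
  ✓ P
Executing cb from Q (initial set {n0}):
  step 1 (c): {n1}
  step 2 (b): ∅ (Q stuck)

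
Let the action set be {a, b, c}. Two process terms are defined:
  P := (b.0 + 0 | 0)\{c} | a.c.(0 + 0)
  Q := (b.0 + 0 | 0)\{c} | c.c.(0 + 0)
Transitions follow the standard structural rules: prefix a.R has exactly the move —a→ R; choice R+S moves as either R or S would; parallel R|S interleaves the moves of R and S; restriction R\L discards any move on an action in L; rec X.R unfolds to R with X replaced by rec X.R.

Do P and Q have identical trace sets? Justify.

NO — witness ⟨a⟩

LTS(P): 6 reachable states
  m0 = (b.0 + 0 | 0)\{c} | a.c.(0 + 0) | ··a··> m1, ··b··> m2
  m1 = (b.0 + 0 | 0)\{c} | c.(0 + 0) | ··b··> m3, ··c··> m4
  m2 = 0\{c} | a.c.(0 + 0) | ··a··> m3
  m3 = 0\{c} | c.(0 + 0) | ··c··> m5
  m4 = (b.0 + 0 | 0)\{c} | (0 + 0) | ··b··> m5
  m5 = 0\{c} | (0 + 0) | (no moves)
LTS(Q): 6 reachable states
  n0 = (b.0 + 0 | 0)\{c} | c.c.(0 + 0) | ··b··> n1, ··c··> n2
  n1 = 0\{c} | c.c.(0 + 0) | ··c··> n3
  n2 = (b.0 + 0 | 0)\{c} | c.(0 + 0) | ··b··> n3, ··c··> n4
  n3 = 0\{c} | c.(0 + 0) | ··c··> n5
  n4 = (b.0 + 0 | 0)\{c} | (0 + 0) | ··b··> n5
  n5 = 0\{c} | (0 + 0) | (no moves)
Executing a from P (initial set {m0}):
  after a @ step 1: {m1}
  — P admits the full trace.
Executing a from Q (initial set {n0}):
  after a @ step 1: no successor for Q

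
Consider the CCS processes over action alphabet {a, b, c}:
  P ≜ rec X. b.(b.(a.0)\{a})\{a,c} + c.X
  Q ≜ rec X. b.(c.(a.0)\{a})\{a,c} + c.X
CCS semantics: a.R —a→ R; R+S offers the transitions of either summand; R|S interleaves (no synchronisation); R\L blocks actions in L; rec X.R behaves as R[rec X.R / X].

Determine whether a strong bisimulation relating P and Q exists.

Reachable graph of P (3 states):
  u0 = rec X. b.(b.(a.0)\{a})\{a,c} + c.X | —b→ u1, —c→ u0
  u1 = (b.(a.0)\{a})\{a,c} | —b→ u2
  u2 = (a.0)\{a}\{a,c} | stopped
Reachable graph of Q (2 states):
  v0 = rec X. b.(c.(a.0)\{a})\{a,c} + c.X | —b→ v1, —c→ v0
  v1 = (c.(a.0)\{a})\{a,c} | stopped
Partition-refinement fixed point:
  B0 = {u0}
  B1 = {u1}
  B2 = {u2, v1}
  B3 = {v0}
u0 ∈ B0, v0 ∈ B3 → different blocks

P ≁ Q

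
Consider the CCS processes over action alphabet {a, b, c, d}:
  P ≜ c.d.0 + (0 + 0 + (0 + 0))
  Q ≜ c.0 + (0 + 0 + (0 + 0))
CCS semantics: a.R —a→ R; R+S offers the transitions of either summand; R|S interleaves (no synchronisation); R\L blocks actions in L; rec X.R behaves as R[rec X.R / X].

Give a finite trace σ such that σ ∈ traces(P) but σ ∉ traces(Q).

P's transition system — 3 states:
  s0 = c.d.0 + (0 + 0 + (0 + 0)) | -c-> s1
  s1 = d.0 | -d-> s2
  s2 = 0 | stopped
Q's transition system — 2 states:
  t0 = c.0 + (0 + 0 + (0 + 0)) | -c-> t1
  t1 = 0 | stopped
Run σ = ⟨cd⟩ on P: start {s0}
  after c @ step 1: {s1}
  after d @ step 2: {s2}
  ✓ P
Run σ = ⟨cd⟩ on Q: start {t0}
  after c @ step 1: {t1}
  after d @ step 2: ∅  — Q cannot continue

cd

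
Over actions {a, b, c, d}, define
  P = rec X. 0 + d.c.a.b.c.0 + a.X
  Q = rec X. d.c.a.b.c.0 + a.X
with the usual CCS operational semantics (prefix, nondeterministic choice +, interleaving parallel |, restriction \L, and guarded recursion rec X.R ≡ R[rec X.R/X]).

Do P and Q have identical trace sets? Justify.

P's transition system — 6 states:
  s0 = rec X. 0 + d.c.a.b.c.0 + a.X :: =a=> s0, =d=> s1
  s1 = c.a.b.c.0 :: =c=> s2
  s2 = a.b.c.0 :: =a=> s3
  s3 = b.c.0 :: =b=> s4
  s4 = c.0 :: =c=> s5
  s5 = 0 :: (no moves)
Q's transition system — 6 states:
  t0 = rec X. d.c.a.b.c.0 + a.X :: =a=> t0, =d=> t1
  t1 = c.a.b.c.0 :: =c=> t2
  t2 = a.b.c.0 :: =a=> t3
  t3 = b.c.0 :: =b=> t4
  t4 = c.0 :: =c=> t5
  t5 = 0 :: (no moves)
Bisimilarity quotient blocks:
  B0 = {s0, t0}
  B1 = {s1, t1}
  B2 = {s2, t2}
  B3 = {s3, t3}
  B4 = {s4, t4}
  B5 = {s5, t5}
s0 ∈ B0, t0 ∈ B0 → same block
Bisimilar ⇒ trace-equivalent.

trace-equivalent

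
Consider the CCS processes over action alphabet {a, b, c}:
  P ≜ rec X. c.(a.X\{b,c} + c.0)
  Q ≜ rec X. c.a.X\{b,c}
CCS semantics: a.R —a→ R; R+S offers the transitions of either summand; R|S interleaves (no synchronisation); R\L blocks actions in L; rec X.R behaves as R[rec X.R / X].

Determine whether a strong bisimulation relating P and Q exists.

Reachable graph of P (4 states):
  m0 = rec X. c.(a.X\{b,c} + c.0) ⊢ —c→ m1
  m1 = a.(rec X. c.(a.X\{b,c} + c.0))\{b,c} + c.0 ⊢ —a→ m2, —c→ m3
  m2 = (rec X. c.(a.X\{b,c} + c.0))\{b,c} ⊢ (no moves)
  m3 = 0 ⊢ (no moves)
Reachable graph of Q (3 states):
  n0 = rec X. c.a.X\{b,c} ⊢ —c→ n1
  n1 = a.(rec X. c.a.X\{b,c})\{b,c} ⊢ —a→ n2
  n2 = (rec X. c.a.X\{b,c})\{b,c} ⊢ (no moves)
Partition-refinement fixed point:
  B0 = {m0}
  B1 = {m1}
  B2 = {m2, m3, n2}
  B3 = {n0}
  B4 = {n1}
m0 ∈ B0, n0 ∈ B3 → different blocks

NO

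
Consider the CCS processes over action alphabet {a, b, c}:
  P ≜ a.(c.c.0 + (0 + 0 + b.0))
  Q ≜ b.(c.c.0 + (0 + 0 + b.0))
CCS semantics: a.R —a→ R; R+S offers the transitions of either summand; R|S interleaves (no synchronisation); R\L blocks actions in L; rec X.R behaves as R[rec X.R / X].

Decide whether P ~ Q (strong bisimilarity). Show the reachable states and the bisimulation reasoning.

P ≁ Q

LTS(P): 4 reachable states
  m0 = a.(c.c.0 + (0 + 0 + b.0)) ⊢ —a→ m1
  m1 = c.c.0 + (0 + 0 + b.0) ⊢ —b→ m2, —c→ m3
  m2 = 0 ⊢ deadlocked
  m3 = c.0 ⊢ —c→ m2
LTS(Q): 4 reachable states
  n0 = b.(c.c.0 + (0 + 0 + b.0)) ⊢ —b→ n1
  n1 = c.c.0 + (0 + 0 + b.0) ⊢ —b→ n2, —c→ n3
  n2 = 0 ⊢ deadlocked
  n3 = c.0 ⊢ —c→ n2
Partition-refinement fixed point:
  B0 = {m0}
  B1 = {m1, n1}
  B2 = {m3, n3}
  B3 = {m2, n2}
  B4 = {n0}
m0 ∈ B0, n0 ∈ B4 → different blocks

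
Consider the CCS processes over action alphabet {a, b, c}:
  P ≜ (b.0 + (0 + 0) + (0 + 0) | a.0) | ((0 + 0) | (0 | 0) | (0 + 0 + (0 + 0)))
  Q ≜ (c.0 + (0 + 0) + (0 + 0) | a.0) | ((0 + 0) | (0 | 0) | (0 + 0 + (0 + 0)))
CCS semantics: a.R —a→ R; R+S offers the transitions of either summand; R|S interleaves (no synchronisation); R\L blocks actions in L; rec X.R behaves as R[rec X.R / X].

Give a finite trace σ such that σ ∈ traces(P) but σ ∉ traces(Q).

b

P's transition system — 3 states:
  u0 = (b.0 + (0 + 0) + (0 + 0) | a.0) | ((0 + 0) | (0 | 0) | (0 + 0 + (0 + 0))) ⊢ =a=> u1, =b=> u2
  u1 = (0 + 0) | 0 | ((0 + 0) | (0 | 0) | (0 + 0 + (0 + 0))) ⊢ deadlocked
  u2 = 0 | ((0 + 0) | (0 | 0) | (0 + 0 + (0 + 0))) ⊢ deadlocked
Q's transition system — 3 states:
  v0 = (c.0 + (0 + 0) + (0 + 0) | a.0) | ((0 + 0) | (0 | 0) | (0 + 0 + (0 + 0))) ⊢ =a=> v1, =c=> v2
  v1 = (0 + 0) | 0 | ((0 + 0) | (0 | 0) | (0 + 0 + (0 + 0))) ⊢ deadlocked
  v2 = 0 | ((0 + 0) | (0 | 0) | (0 + 0 + (0 + 0))) ⊢ deadlocked
Run σ = ⟨b⟩ on P: start {u0}
  [1] b ⇒ {u2}
  P completes σ.
Run σ = ⟨b⟩ on Q: start {v0}
  [1] b ⇒ ∅  — Q cannot continue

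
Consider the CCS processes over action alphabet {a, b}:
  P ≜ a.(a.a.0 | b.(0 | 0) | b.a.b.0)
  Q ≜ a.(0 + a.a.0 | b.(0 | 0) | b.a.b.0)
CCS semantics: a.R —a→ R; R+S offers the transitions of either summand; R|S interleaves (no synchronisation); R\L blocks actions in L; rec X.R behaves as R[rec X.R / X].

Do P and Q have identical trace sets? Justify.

Reachable graph of P (25 states):
  s0 = a.(a.a.0 | b.(0 | 0) | b.a.b.0) has moves =a=> s1
  s1 = a.a.0 | b.(0 | 0) | b.a.b.0 has moves =a=> s2, =b=> s3, =b=> s4
  s2 = a.0 | b.(0 | 0) | b.a.b.0 has moves =a=> s5, =b=> s6, =b=> s7
  s3 = a.a.0 | (0 | 0) | b.a.b.0 has moves =a=> s6, =b=> s8
  s4 = a.a.0 | b.(0 | 0) | a.b.0 has moves =a=> s7, =a=> s9, =b=> s8
  s5 = 0 | b.(0 | 0) | b.a.b.0 has moves =b=> s10, =b=> s11
  s6 = a.0 | (0 | 0) | b.a.b.0 has moves =a=> s10, =b=> s12
  s7 = a.0 | b.(0 | 0) | a.b.0 has moves =a=> s11, =a=> s13, =b=> s12
  s8 = a.a.0 | (0 | 0) | a.b.0 has moves =a=> s12, =a=> s14
  s9 = a.a.0 | b.(0 | 0) | b.0 has moves =a=> s13, =b=> s14, =b=> s15
  s10 = 0 | (0 | 0) | b.a.b.0 has moves =b=> s16
  s11 = 0 | b.(0 | 0) | a.b.0 has moves =a=> s17, =b=> s16
  s12 = a.0 | (0 | 0) | a.b.0 has moves =a=> s16, =a=> s18
  s13 = a.0 | b.(0 | 0) | b.0 has moves =a=> s17, =b=> s18, =b=> s19
  s14 = a.a.0 | (0 | 0) | b.0 has moves =a=> s18, =b=> s20
  s15 = a.a.0 | b.(0 | 0) | 0 has moves =a=> s19, =b=> s20
  s16 = 0 | (0 | 0) | a.b.0 has moves =a=> s21
  s17 = 0 | b.(0 | 0) | b.0 has moves =b=> s21, =b=> s22
  s18 = a.0 | (0 | 0) | b.0 has moves =a=> s21, =b=> s23
  s19 = a.0 | b.(0 | 0) | 0 has moves =a=> s22, =b=> s23
  s20 = a.a.0 | (0 | 0) | 0 has moves =a=> s23
  s21 = 0 | (0 | 0) | b.0 has moves =b=> s24
  s22 = 0 | b.(0 | 0) | 0 has moves =b=> s24
  s23 = a.0 | (0 | 0) | 0 has moves =a=> s24
  s24 = 0 | (0 | 0) | 0 has moves ·
Reachable graph of Q (25 states):
  t0 = a.(0 + a.a.0 | b.(0 | 0) | b.a.b.0) has moves =a=> t1
  t1 = 0 + a.a.0 | b.(0 | 0) | b.a.b.0 has moves =a=> t2, =b=> t3, =b=> t4
  t2 = a.0 | b.(0 | 0) | b.a.b.0 has moves =a=> t5, =b=> t6, =b=> t7
  t3 = a.a.0 | (0 | 0) | b.a.b.0 has moves =a=> t6, =b=> t8
  t4 = a.a.0 | b.(0 | 0) | a.b.0 has moves =a=> t7, =a=> t9, =b=> t8
  t5 = 0 | b.(0 | 0) | b.a.b.0 has moves =b=> t10, =b=> t11
  t6 = a.0 | (0 | 0) | b.a.b.0 has moves =a=> t10, =b=> t12
  t7 = a.0 | b.(0 | 0) | a.b.0 has moves =a=> t11, =a=> t13, =b=> t12
  t8 = a.a.0 | (0 | 0) | a.b.0 has moves =a=> t12, =a=> t14
  t9 = a.a.0 | b.(0 | 0) | b.0 has moves =a=> t13, =b=> t14, =b=> t15
  t10 = 0 | (0 | 0) | b.a.b.0 has moves =b=> t16
  t11 = 0 | b.(0 | 0) | a.b.0 has moves =a=> t17, =b=> t16
  t12 = a.0 | (0 | 0) | a.b.0 has moves =a=> t16, =a=> t18
  t13 = a.0 | b.(0 | 0) | b.0 has moves =a=> t17, =b=> t18, =b=> t19
  t14 = a.a.0 | (0 | 0) | b.0 has moves =a=> t18, =b=> t20
  t15 = a.a.0 | b.(0 | 0) | 0 has moves =a=> t19, =b=> t20
  t16 = 0 | (0 | 0) | a.b.0 has moves =a=> t21
  t17 = 0 | b.(0 | 0) | b.0 has moves =b=> t21, =b=> t22
  t18 = a.0 | (0 | 0) | b.0 has moves =a=> t21, =b=> t23
  t19 = a.0 | b.(0 | 0) | 0 has moves =a=> t22, =b=> t23
  t20 = a.a.0 | (0 | 0) | 0 has moves =a=> t23
  t21 = 0 | (0 | 0) | b.0 has moves =b=> t24
  t22 = 0 | b.(0 | 0) | 0 has moves =b=> t24
  t23 = a.0 | (0 | 0) | 0 has moves =a=> t24
  t24 = 0 | (0 | 0) | 0 has moves ·
Coarsest stable partition (strong bisimilarity classes):
  B0 = {s0, t0}
  B1 = {s1, t1}
  B2 = {s3, t3}
  B3 = {s8, t8}
  B4 = {s12, t12}
  B5 = {s18, s19, t18, t19}
  B6 = {s21, s22, t21, t22}
  B7 = {s24, t24}
  B8 = {s23, t23}
  B9 = {s16, t16}
  B10 = {s14, s15, t14, t15}
  B11 = {s20, t20}
  B12 = {s6, t6}
  B13 = {s10, t10}
  B14 = {s4, t4}
  B15 = {s7, t7}
  B16 = {s13, t13}
  B17 = {s17, t17}
  B18 = {s11, t11}
  B19 = {s9, t9}
  B20 = {s2, t2}
  B21 = {s5, t5}
s0 ∈ B0, t0 ∈ B0 → same block
Bisimilar ⇒ trace-equivalent.

traces(P) = traces(Q)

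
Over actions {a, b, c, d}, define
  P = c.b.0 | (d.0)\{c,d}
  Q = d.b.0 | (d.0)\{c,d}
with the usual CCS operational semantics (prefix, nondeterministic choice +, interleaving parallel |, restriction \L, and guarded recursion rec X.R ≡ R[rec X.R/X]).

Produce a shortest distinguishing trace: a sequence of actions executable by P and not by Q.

P's transition system — 3 states:
  m0 = c.b.0 | (d.0)\{c,d} → ··c··> m1
  m1 = b.0 | (d.0)\{c,d} → ··b··> m2
  m2 = 0 | (d.0)\{c,d} → stopped
Q's transition system — 3 states:
  n0 = d.b.0 | (d.0)\{c,d} → ··d··> n1
  n1 = b.0 | (d.0)\{c,d} → ··b··> n2
  n2 = 0 | (d.0)\{c,d} → stopped
Executing c from P (initial set {m0}):
  step 1 (c): {m1}
  ✓ P
Executing c from Q (initial set {n0}):
  step 1 (c): ∅ (Q stuck)

c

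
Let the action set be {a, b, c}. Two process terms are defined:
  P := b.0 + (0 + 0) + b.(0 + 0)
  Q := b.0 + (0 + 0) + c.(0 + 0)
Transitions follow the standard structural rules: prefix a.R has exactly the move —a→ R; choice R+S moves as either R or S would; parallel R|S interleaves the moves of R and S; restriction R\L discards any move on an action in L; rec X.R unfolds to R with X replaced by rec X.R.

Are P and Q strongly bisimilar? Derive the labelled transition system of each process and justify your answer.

NO

LTS(P): 3 reachable states
  m0 = b.0 + (0 + 0) + b.(0 + 0) → -b-> m1, -b-> m2
  m1 = 0 → (no moves)
  m2 = 0 + 0 → (no moves)
LTS(Q): 3 reachable states
  n0 = b.0 + (0 + 0) + c.(0 + 0) → -b-> n1, -c-> n2
  n1 = 0 → (no moves)
  n2 = 0 + 0 → (no moves)
Coarsest stable partition (strong bisimilarity classes):
  B0 = {m0}
  B1 = {m1, m2, n1, n2}
  B2 = {n0}
m0 ∈ B0, n0 ∈ B2 → different blocks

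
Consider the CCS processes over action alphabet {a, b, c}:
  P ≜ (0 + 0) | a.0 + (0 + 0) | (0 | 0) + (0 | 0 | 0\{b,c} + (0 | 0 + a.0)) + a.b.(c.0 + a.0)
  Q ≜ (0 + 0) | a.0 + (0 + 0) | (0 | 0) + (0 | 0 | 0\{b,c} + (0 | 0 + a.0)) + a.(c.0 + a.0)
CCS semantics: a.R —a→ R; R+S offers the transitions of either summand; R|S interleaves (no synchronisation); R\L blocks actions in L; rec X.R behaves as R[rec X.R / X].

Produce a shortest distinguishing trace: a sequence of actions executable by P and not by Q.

Reachable graph of P (5 states):
  m0 = (0 + 0) | a.0 + (0 + 0) | (0 | 0) + (0 | 0 | 0\{b,c} + (0 | 0 + a.0)) + a.b.(c.0 + a.0) → ··a··> m1, ··a··> m2, ··a··> m3
  m1 = (0 + 0) | 0 → ·
  m2 = 0 → ·
  m3 = b.(c.0 + a.0) → ··b··> m4
  m4 = c.0 + a.0 → ··a··> m2, ··c··> m2
Reachable graph of Q (4 states):
  n0 = (0 + 0) | a.0 + (0 + 0) | (0 | 0) + (0 | 0 | 0\{b,c} + (0 | 0 + a.0)) + a.(c.0 + a.0) → ··a··> n1, ··a··> n2, ··a··> n3
  n1 = (0 + 0) | 0 → ·
  n2 = 0 → ·
  n3 = c.0 + a.0 → ··a··> n2, ··c··> n2
Trace ⟨ab⟩ through P, begin at {m0}:
  after a @ step 1: {m1, m2, m3}
  after b @ step 2: {m4}
  P completes σ.
Trace ⟨ab⟩ through Q, begin at {n0}:
  after a @ step 1: {n1, n2, n3}
  after b @ step 2: ∅ (Q stuck)

ab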